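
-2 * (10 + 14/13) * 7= -2016/13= -155.08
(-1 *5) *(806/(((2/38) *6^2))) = -38285/18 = -2126.94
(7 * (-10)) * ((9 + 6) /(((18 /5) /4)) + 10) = -5600 /3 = -1866.67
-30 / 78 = -0.38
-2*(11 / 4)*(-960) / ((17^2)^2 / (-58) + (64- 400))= -306240 / 103009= -2.97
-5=-5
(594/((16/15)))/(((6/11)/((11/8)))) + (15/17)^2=51957765/36992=1404.57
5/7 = 0.71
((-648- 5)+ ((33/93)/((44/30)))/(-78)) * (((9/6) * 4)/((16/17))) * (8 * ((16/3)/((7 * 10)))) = -35789794/14105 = -2537.38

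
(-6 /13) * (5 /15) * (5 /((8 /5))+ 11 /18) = -269 /468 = -0.57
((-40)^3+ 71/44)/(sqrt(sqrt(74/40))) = -54875.20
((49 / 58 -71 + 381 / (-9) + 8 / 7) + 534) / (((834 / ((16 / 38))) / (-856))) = -881325616 / 4825107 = -182.65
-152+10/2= -147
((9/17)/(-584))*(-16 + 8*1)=9/1241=0.01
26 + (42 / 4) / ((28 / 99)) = 505 / 8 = 63.12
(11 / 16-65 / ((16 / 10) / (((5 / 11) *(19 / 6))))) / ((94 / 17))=-32419 / 3102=-10.45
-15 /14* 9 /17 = -135 /238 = -0.57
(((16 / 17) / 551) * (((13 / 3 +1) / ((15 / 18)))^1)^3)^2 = 274877906944 / 1370948265625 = 0.20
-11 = -11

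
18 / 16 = 9 / 8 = 1.12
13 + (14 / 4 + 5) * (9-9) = 13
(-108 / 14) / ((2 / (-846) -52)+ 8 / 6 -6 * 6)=22842 / 256627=0.09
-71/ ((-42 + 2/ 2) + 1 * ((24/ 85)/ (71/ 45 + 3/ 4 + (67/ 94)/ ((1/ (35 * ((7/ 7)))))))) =1.73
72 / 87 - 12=-324 / 29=-11.17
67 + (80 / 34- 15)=924 / 17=54.35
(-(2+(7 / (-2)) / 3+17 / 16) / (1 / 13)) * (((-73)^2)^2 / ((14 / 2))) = -4799302729 / 48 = -99985473.52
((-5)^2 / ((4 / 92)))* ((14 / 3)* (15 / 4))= 20125 / 2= 10062.50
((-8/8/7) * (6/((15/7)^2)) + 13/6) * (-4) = -7.92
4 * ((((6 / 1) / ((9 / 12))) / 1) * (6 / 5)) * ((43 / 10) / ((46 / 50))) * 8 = 33024 / 23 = 1435.83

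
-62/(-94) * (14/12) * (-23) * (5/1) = -24955/282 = -88.49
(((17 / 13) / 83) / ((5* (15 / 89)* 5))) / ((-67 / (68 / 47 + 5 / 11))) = -1487279 / 14015805375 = -0.00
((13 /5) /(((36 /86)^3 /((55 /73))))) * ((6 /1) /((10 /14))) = 224.33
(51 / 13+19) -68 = -586 / 13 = -45.08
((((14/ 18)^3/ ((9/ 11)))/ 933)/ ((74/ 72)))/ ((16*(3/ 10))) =18865/ 150994854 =0.00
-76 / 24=-19 / 6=-3.17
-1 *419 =-419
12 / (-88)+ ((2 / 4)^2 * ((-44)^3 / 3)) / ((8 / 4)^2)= -1774.80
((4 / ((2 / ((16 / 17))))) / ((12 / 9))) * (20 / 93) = 160 / 527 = 0.30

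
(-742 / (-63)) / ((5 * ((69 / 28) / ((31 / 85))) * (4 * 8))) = 11501 / 1055700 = 0.01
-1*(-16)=16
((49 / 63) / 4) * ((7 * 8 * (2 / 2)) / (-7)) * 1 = -1.56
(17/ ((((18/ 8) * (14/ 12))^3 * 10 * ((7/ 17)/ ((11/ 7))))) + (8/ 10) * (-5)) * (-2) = 16523912/ 2268945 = 7.28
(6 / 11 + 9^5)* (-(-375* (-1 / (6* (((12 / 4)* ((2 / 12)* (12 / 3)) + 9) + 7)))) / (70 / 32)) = -21651500 / 231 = -93729.44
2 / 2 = 1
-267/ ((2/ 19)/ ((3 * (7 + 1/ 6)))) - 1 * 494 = -220115/ 4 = -55028.75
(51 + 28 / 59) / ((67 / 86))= 261182 / 3953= 66.07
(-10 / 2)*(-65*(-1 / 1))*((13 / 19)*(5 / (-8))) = 21125 / 152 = 138.98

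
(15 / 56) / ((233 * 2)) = 15 / 26096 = 0.00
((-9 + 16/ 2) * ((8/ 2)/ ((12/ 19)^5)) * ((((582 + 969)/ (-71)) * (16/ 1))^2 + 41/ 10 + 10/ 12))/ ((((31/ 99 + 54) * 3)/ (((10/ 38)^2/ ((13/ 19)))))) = -1742472185156065/ 576849776256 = -3020.67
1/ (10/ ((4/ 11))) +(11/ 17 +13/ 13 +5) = 6249/ 935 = 6.68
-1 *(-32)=32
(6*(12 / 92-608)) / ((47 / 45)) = -3774870 / 1081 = -3492.02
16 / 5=3.20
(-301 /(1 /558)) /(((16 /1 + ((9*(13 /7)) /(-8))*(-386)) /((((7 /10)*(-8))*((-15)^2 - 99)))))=16591563072 /115145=144092.78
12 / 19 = 0.63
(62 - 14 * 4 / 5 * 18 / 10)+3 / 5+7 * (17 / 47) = 52842 / 1175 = 44.97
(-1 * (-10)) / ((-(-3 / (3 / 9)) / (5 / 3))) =50 / 27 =1.85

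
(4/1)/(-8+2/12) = -0.51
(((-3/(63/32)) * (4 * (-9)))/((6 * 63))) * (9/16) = 4/49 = 0.08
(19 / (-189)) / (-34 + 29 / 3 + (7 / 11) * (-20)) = 0.00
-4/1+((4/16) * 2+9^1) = 11/2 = 5.50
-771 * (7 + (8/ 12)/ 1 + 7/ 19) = -117706/ 19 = -6195.05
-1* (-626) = 626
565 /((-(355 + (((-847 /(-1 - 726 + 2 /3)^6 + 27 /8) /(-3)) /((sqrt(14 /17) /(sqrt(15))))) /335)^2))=-3780366616374766979267150288734552162420004469724258302592689965530124585227204762832536065516131420800 /843222478759331941106375827769495501198713843907756908582172867053324586485368290709209051997025444895881 - 5108756943439292988403593233290798165540126846114517151793364077401300379940716947163486894848000 * sqrt(3570) /843222478759331941106375827769495501198713843907756908582172867053324586485368290709209051997025444895881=-0.00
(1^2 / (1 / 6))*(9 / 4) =27 / 2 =13.50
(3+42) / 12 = 15 / 4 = 3.75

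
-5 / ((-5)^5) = 1 / 625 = 0.00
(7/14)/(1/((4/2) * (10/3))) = 10/3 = 3.33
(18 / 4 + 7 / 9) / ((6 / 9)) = 7.92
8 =8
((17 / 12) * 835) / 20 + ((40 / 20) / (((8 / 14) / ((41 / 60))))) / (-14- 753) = 3628997 / 61360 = 59.14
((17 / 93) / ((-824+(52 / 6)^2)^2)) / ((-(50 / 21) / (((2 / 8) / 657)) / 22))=-11781 / 10280265880000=-0.00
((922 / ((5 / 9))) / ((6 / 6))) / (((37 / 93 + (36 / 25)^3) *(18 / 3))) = 401934375 / 4917133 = 81.74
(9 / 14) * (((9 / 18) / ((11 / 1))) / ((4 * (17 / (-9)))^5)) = -531441 / 447811538944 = -0.00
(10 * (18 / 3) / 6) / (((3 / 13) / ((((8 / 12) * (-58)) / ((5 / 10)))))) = -30160 / 9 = -3351.11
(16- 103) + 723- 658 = -22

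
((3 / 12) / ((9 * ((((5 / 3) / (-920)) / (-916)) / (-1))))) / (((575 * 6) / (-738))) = 75112 / 25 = 3004.48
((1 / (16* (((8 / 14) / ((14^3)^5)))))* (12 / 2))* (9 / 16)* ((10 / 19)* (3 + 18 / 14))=2461135886754451200 / 19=129533467723918484.21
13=13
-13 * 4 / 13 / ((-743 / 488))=1952 / 743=2.63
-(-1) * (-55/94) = -55/94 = -0.59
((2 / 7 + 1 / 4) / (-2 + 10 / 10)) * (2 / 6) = -5 / 28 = -0.18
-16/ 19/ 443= -16/ 8417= -0.00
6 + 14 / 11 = 80 / 11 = 7.27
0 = 0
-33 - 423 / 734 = -24645 / 734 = -33.58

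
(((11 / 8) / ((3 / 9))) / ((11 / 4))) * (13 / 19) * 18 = 351 / 19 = 18.47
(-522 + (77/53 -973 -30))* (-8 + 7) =80748/53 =1523.55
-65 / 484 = -0.13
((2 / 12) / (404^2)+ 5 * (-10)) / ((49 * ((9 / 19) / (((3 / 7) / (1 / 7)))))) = -930331181 / 143956512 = -6.46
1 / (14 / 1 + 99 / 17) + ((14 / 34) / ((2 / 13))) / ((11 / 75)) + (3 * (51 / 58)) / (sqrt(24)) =51 * sqrt(6) / 232 + 2306383 / 126038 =18.84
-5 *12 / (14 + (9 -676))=0.09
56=56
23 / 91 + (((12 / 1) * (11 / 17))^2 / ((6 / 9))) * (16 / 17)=38167015 / 447083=85.37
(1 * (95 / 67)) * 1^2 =95 / 67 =1.42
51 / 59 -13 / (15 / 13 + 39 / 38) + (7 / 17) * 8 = -1949099 / 1080231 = -1.80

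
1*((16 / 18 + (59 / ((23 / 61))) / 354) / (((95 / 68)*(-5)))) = -0.19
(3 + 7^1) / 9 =10 / 9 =1.11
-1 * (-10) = 10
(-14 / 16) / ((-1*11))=7 / 88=0.08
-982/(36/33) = -5401/6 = -900.17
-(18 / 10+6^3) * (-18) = 19602 / 5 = 3920.40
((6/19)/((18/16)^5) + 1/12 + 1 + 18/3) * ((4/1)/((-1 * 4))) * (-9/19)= 10858159/3158028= 3.44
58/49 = 1.18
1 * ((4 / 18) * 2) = 4 / 9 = 0.44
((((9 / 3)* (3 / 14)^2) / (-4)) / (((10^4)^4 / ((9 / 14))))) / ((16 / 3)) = -0.00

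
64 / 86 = 32 / 43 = 0.74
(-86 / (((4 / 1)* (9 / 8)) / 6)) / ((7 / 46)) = -15824 / 21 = -753.52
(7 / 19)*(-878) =-6146 / 19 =-323.47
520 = 520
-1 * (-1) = 1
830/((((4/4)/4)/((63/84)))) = 2490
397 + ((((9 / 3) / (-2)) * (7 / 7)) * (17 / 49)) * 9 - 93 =29333 / 98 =299.32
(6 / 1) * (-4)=-24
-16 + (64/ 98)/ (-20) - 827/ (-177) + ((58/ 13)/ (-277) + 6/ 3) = -1464200681/ 156157365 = -9.38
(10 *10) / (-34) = -50 / 17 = -2.94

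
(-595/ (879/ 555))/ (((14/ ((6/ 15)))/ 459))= -1443555/ 293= -4926.81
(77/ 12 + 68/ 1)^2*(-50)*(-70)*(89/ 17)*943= 58561564445125/ 612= 95688830792.69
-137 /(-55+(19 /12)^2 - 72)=19728 /17927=1.10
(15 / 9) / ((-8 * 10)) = -1 / 48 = -0.02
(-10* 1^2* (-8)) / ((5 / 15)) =240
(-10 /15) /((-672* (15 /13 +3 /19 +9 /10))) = 0.00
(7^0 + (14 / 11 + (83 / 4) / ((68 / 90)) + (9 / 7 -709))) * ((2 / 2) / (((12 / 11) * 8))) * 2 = -7099789 / 45696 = -155.37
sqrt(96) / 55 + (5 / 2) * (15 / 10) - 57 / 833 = 4 * sqrt(6) / 55 + 12267 / 3332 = 3.86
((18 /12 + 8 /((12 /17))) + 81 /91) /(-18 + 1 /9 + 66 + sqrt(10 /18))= 9733407 /34114808 -67437*sqrt(5) /34114808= 0.28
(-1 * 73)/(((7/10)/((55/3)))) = -40150/21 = -1911.90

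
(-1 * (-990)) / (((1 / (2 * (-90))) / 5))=-891000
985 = 985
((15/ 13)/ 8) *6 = 45/ 52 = 0.87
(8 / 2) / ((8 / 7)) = 7 / 2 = 3.50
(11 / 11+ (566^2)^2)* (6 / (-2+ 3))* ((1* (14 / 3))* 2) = 5747166137272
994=994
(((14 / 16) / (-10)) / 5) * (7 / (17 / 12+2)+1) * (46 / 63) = -115 / 2952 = -0.04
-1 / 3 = -0.33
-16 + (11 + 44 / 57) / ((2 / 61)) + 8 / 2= 347.04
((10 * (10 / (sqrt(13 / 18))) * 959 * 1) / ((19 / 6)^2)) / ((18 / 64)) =40011.60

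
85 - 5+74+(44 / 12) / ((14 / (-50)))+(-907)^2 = 17278588 / 21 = 822789.90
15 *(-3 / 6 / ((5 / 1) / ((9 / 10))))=-27 / 20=-1.35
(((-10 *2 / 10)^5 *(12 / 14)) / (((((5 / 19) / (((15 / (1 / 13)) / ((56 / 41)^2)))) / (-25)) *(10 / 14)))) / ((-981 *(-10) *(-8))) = -415207 / 85456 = -4.86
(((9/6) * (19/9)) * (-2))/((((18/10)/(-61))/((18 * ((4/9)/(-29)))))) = -46360/783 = -59.21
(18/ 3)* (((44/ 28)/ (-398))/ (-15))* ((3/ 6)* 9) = 99/ 13930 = 0.01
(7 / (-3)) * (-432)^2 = -435456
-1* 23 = -23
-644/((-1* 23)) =28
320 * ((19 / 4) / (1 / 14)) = 21280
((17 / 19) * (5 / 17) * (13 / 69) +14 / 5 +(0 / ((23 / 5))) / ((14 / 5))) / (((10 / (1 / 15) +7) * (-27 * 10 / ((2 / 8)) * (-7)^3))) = 18679 / 381232769400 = 0.00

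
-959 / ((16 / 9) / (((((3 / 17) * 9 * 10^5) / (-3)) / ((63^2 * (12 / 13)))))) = 5565625 / 714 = 7794.99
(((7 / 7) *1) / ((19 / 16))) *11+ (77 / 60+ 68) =89543 / 1140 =78.55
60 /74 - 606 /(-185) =756 /185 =4.09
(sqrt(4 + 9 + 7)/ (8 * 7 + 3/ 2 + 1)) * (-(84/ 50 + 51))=-4.03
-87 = -87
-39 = -39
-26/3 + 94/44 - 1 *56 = -62.53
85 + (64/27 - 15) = 72.37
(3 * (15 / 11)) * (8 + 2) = 450 / 11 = 40.91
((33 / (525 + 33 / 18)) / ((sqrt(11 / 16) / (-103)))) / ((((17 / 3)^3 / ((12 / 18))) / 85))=-667440 * sqrt(11) / 913529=-2.42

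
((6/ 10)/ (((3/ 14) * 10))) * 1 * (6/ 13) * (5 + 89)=3948/ 325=12.15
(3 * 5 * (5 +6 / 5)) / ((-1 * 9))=-31 / 3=-10.33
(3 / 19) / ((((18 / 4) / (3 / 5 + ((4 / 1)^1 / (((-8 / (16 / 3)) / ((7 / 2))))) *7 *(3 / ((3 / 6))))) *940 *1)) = -103 / 7050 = -0.01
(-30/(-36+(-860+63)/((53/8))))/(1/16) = 6360/2071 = 3.07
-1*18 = -18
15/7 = 2.14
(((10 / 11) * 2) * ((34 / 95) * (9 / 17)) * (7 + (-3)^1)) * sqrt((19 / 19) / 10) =144 * sqrt(10) / 1045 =0.44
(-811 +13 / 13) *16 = -12960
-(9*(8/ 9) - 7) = -1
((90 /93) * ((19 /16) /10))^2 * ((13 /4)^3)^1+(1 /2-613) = -9636689147 /15745024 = -612.05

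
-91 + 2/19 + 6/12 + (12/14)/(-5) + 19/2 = -53909/665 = -81.07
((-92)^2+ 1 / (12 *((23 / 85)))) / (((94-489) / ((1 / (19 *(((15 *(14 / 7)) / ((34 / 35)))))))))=-39714533 / 1087474500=-0.04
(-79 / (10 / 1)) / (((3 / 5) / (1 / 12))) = -1.10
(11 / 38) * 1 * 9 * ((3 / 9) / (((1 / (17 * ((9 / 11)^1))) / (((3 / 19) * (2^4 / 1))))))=11016 / 361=30.52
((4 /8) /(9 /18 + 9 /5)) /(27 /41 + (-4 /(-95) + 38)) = 19475 /3466997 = 0.01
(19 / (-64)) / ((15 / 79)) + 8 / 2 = 2339 / 960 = 2.44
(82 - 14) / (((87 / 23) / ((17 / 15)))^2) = 10395908 / 1703025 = 6.10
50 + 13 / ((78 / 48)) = 58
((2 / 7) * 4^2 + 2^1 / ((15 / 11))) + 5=1159 / 105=11.04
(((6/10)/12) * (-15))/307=-3/1228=-0.00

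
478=478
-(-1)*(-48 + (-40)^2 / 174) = -3376 / 87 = -38.80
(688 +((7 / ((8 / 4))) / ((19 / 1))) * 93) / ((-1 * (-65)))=5359 / 494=10.85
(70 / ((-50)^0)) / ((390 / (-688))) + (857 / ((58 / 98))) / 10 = 241087 / 11310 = 21.32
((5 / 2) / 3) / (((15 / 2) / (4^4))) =28.44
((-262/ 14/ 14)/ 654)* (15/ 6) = -655/ 128184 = -0.01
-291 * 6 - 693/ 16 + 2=-1787.31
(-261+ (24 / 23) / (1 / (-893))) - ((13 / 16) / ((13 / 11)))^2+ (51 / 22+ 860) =-21436949 / 64768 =-330.98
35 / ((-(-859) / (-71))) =-2485 / 859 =-2.89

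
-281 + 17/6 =-1669/6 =-278.17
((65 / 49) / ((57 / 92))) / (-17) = -5980 / 47481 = -0.13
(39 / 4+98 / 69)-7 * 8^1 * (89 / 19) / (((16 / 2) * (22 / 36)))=-2450717 / 57684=-42.49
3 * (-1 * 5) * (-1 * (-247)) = -3705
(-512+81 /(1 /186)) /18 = 7277 /9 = 808.56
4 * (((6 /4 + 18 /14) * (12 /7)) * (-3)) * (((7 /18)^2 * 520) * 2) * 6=-54080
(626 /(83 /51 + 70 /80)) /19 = 255408 /19399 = 13.17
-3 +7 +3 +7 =14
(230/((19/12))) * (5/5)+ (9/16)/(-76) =176631/1216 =145.26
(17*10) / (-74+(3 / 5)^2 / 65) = -16250 / 7073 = -2.30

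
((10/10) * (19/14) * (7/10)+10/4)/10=69/200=0.34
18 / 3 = 6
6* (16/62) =48/31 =1.55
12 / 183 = 4 / 61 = 0.07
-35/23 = -1.52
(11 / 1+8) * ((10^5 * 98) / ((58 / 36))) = 3351600000 / 29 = 115572413.79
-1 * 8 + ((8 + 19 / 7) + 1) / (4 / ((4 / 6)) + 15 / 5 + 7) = -407 / 56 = -7.27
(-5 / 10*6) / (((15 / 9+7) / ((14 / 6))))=-21 / 26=-0.81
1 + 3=4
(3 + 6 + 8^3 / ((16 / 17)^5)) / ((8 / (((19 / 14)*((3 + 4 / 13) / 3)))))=1175082113 / 8945664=131.36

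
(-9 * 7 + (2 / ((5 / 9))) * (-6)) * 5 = -423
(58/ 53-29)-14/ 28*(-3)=-2799/ 106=-26.41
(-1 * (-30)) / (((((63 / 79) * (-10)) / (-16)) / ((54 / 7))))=22752 / 49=464.33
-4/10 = -2/5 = -0.40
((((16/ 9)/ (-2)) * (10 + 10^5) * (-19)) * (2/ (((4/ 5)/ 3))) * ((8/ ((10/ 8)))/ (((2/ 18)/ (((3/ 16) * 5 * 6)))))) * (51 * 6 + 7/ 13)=16356075444000/ 13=1258159649538.46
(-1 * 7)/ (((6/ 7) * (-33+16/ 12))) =49/ 190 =0.26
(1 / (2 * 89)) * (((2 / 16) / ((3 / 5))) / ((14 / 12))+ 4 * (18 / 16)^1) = 131 / 4984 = 0.03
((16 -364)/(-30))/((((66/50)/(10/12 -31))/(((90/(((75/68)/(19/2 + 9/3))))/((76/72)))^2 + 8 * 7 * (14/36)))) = -79624105959220/321651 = -247548137.45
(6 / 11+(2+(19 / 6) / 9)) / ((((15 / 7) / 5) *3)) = 12047 / 5346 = 2.25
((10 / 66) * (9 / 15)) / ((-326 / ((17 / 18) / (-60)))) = 17 / 3872880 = 0.00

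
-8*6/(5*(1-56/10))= 48/23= 2.09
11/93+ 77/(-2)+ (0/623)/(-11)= -7139/186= -38.38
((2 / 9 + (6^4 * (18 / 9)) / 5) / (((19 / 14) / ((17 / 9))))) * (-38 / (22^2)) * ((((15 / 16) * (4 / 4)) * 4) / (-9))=1388611 / 58806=23.61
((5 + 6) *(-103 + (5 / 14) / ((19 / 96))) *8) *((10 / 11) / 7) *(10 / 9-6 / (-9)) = -17227520 / 8379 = -2056.04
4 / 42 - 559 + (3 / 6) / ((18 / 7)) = -140795 / 252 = -558.71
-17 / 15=-1.13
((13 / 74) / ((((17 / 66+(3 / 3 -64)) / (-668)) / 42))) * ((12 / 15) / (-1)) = -48144096 / 766085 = -62.84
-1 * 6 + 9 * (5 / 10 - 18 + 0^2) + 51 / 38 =-3081 / 19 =-162.16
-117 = -117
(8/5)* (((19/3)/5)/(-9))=-152/675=-0.23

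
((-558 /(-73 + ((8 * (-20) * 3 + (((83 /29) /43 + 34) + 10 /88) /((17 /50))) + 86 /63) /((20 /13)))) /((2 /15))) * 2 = 4918515663600 /187319762671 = 26.26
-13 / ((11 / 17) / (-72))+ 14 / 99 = 143222 / 99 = 1446.69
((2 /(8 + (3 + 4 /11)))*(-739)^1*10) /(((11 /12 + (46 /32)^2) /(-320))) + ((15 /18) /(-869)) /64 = 85454537317 /612480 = 139522.17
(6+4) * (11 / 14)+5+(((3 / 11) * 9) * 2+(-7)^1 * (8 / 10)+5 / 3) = 15977 / 1155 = 13.83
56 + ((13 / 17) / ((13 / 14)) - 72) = -258 / 17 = -15.18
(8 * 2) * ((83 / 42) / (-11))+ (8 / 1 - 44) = -8980 / 231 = -38.87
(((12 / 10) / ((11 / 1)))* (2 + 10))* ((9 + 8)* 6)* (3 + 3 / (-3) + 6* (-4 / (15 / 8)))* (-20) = 1586304 / 55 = 28841.89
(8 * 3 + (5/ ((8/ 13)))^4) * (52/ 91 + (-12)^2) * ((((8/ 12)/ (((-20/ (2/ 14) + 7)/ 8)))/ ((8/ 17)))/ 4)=-77198343629/ 5720064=-13496.06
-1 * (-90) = 90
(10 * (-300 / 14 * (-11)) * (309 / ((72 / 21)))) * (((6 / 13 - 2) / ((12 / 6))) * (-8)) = 16995000 / 13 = 1307307.69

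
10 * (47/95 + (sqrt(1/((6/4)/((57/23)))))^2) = 9382/437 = 21.47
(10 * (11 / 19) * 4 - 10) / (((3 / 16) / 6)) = 8000 / 19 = 421.05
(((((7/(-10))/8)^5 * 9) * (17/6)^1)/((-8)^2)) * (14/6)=-2000033/419430400000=-0.00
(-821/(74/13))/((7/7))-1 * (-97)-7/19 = -47.60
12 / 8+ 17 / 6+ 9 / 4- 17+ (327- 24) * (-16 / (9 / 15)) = -97085 / 12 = -8090.42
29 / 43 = 0.67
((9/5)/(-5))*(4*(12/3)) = -144/25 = -5.76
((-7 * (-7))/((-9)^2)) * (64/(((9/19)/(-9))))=-59584/81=-735.60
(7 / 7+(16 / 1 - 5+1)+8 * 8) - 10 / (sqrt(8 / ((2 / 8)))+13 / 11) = 286561 / 3703 - 4840 * sqrt(2) / 3703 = 75.54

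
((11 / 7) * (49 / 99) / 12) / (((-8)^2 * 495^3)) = 7 / 838338336000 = 0.00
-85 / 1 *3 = -255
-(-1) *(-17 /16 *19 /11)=-323 /176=-1.84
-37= -37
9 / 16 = 0.56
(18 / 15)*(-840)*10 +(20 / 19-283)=-196877 / 19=-10361.95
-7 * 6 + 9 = -33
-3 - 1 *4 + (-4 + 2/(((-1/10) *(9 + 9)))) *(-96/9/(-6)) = -1303/81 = -16.09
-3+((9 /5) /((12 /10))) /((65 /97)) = -99 /130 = -0.76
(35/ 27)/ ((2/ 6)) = 35/ 9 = 3.89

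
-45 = -45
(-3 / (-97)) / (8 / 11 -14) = -33 / 14162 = -0.00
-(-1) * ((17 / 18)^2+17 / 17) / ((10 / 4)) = 613 / 810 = 0.76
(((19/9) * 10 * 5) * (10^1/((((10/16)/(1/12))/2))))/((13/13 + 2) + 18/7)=53200/1053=50.52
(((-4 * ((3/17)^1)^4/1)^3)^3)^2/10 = 774069914213880291264747762415619172244389888/195565545434547148388610101509566182367402774593111595478291316522107183961779907198812805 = 0.00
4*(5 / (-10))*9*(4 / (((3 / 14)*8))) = -42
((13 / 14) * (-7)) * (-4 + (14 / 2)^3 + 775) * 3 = -21723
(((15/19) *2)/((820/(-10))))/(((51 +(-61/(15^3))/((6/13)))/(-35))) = 10631250/803894503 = 0.01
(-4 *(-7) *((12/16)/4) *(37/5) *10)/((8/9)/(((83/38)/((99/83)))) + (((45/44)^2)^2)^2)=37598335577272909824/162816658618737929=230.92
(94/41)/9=94/369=0.25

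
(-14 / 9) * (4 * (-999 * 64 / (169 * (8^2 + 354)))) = 198912 / 35321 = 5.63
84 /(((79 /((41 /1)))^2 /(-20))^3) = -3192070049952000 /243087455521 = -13131.36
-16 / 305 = -0.05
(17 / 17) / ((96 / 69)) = 23 / 32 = 0.72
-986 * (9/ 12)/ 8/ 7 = -1479/ 112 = -13.21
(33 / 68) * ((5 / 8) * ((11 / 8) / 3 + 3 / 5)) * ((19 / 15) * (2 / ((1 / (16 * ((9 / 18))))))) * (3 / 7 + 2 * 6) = 769747 / 9520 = 80.86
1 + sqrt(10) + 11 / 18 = 29 / 18 + sqrt(10) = 4.77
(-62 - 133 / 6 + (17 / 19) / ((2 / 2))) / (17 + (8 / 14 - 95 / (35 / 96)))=9493 / 27702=0.34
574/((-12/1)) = -287/6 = -47.83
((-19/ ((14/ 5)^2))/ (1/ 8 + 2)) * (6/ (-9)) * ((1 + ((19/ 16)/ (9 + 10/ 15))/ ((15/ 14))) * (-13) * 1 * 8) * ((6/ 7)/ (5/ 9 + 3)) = -14371695/ 676396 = -21.25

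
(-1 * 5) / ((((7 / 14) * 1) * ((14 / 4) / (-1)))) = 20 / 7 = 2.86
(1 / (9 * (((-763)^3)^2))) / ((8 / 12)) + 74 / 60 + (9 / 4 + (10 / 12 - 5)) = -8089675188553645159 / 11838549056419968540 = -0.68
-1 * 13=-13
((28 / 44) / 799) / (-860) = -7 / 7558540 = -0.00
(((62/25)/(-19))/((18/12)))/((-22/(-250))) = -620/627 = -0.99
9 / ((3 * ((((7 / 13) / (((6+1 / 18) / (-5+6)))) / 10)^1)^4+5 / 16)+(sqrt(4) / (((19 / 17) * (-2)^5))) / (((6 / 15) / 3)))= -84.18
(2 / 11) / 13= 2 / 143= 0.01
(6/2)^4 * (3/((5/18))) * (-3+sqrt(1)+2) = 0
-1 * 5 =-5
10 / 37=0.27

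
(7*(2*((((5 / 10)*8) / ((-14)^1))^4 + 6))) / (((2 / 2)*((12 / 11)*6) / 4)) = 158642 / 3087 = 51.39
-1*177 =-177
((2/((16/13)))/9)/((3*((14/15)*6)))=65/6048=0.01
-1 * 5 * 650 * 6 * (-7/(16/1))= 34125/4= 8531.25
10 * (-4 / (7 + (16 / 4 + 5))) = -5 / 2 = -2.50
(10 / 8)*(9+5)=17.50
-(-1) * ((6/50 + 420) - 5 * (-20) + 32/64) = 26031/50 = 520.62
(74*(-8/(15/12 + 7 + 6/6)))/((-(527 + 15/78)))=1664/13707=0.12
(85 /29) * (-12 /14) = -510 /203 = -2.51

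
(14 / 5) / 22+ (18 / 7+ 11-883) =-334681 / 385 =-869.30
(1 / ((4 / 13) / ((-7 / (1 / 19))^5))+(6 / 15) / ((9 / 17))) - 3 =-24345240597809 / 180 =-135251336654.49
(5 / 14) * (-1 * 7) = -5 / 2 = -2.50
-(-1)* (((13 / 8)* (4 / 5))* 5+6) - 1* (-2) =29 / 2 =14.50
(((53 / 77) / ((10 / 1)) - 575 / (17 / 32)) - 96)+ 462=-9376159 / 13090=-716.28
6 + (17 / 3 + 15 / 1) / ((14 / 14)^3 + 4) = 152 / 15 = 10.13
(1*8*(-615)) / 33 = -1640 / 11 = -149.09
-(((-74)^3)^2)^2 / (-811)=26963771415920784510976 / 811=33247560315562003096.15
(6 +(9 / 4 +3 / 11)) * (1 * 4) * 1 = 375 / 11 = 34.09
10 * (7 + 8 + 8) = 230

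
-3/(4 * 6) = -1/8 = -0.12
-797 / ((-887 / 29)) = 23113 / 887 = 26.06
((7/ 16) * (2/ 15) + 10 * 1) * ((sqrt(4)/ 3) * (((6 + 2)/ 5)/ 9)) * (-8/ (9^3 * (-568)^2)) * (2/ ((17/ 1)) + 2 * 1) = -1/ 11645775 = -0.00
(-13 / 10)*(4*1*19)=-494 / 5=-98.80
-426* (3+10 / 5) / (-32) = 1065 / 16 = 66.56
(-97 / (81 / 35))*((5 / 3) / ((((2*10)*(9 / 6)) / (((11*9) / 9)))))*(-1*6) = 37345 / 243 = 153.68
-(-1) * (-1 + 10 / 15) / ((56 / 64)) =-8 / 21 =-0.38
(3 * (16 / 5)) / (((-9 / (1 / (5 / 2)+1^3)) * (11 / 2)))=-224 / 825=-0.27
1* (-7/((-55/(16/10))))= 56/275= 0.20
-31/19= -1.63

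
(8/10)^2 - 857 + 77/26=-554709/650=-853.40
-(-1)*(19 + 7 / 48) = 19.15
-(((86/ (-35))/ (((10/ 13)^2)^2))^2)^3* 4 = -3431240732813279656069545491805215689/ 7180725097656250000000000000000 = -477840.43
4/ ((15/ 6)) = 8/ 5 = 1.60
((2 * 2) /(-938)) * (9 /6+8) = -19 /469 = -0.04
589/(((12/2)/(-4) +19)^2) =2356/1225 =1.92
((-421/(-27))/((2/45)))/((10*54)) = 0.65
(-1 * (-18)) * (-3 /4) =-27 /2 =-13.50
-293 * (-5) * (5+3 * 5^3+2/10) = 556993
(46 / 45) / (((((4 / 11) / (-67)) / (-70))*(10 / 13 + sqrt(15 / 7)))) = -21595574 / 3303 + 20053033*sqrt(105) / 16515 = 5904.00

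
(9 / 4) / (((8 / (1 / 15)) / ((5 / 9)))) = 1 / 96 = 0.01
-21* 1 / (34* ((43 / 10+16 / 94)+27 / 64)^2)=-339302400 / 13147253399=-0.03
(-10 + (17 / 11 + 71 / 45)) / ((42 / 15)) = -1702 / 693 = -2.46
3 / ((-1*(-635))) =3 / 635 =0.00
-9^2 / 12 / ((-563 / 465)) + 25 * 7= 406655 / 2252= 180.58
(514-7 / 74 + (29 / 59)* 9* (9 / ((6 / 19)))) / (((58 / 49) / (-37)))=-34228460 / 1711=-20004.94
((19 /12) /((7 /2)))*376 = 3572 /21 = 170.10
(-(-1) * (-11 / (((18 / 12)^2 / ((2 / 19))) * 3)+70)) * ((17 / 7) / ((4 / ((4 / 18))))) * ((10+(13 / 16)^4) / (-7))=-29749293361 / 2118057984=-14.05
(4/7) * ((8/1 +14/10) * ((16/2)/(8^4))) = 47/4480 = 0.01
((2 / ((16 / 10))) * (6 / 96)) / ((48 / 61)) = 305 / 3072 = 0.10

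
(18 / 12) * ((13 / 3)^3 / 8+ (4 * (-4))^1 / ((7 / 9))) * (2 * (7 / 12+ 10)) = -1997075 / 6048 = -330.20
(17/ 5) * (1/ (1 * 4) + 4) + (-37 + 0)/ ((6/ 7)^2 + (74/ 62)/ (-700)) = -80228451/ 2226820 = -36.03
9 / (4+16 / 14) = 7 / 4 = 1.75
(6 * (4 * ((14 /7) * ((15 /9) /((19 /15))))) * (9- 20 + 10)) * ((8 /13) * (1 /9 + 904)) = -26038400 /741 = -35139.54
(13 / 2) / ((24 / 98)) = 637 / 24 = 26.54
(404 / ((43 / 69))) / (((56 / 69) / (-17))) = -8174637 / 602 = -13579.13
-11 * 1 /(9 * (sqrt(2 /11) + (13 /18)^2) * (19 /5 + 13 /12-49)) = 0.03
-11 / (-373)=11 / 373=0.03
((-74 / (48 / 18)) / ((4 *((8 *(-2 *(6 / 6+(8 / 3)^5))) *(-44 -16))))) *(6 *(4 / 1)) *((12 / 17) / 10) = -80919 / 897899200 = -0.00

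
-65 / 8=-8.12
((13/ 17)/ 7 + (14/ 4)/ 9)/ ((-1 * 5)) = -1067/ 10710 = -0.10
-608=-608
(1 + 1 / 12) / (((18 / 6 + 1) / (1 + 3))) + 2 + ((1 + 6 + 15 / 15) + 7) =217 / 12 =18.08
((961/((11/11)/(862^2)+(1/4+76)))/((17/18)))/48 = 178516321/642113868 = 0.28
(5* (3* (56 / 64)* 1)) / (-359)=-105 / 2872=-0.04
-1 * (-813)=813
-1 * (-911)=911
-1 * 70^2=-4900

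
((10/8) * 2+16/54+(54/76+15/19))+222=6110/27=226.30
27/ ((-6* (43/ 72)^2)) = -23328/ 1849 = -12.62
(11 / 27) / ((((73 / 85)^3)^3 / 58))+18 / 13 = 1949642543613104924468 / 20663926934602037463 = 94.35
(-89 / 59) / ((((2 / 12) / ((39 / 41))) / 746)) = -15536196 / 2419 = -6422.57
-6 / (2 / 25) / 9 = -25 / 3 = -8.33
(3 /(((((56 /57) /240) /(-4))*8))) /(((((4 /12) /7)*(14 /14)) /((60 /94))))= -230850 /47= -4911.70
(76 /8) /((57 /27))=9 /2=4.50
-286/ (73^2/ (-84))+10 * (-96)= -5091816/ 5329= -955.49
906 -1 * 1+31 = 936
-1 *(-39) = 39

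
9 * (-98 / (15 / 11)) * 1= -3234 / 5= -646.80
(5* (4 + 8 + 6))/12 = 15/2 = 7.50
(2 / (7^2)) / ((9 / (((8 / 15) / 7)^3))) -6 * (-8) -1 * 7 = 20931018649 / 510512625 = 41.00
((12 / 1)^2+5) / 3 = 149 / 3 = 49.67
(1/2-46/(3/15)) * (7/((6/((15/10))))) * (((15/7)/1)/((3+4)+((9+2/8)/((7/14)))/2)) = -1377/26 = -52.96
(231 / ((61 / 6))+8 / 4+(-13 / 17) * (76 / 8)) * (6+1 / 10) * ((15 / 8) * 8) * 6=325845 / 34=9583.68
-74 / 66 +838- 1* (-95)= 30752 / 33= 931.88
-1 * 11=-11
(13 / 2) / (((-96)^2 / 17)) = 0.01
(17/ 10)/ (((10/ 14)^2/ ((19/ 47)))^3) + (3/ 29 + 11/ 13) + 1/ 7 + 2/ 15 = 266038555145449/ 128432295468750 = 2.07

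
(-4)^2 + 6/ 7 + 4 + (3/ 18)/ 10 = 8767/ 420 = 20.87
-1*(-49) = 49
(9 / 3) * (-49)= -147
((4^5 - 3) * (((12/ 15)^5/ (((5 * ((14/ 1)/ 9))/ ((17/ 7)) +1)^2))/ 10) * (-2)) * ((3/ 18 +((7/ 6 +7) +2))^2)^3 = -268159819416564736/ 58141265625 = -4612211.59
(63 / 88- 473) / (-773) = 41561 / 68024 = 0.61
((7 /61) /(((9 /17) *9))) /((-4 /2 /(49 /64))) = -5831 /632448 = -0.01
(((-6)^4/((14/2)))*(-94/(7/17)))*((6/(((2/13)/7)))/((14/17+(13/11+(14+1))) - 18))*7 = 2517310224/31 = 81203555.61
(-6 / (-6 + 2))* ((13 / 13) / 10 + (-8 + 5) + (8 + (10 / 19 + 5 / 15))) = 3397 / 380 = 8.94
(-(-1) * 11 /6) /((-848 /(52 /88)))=-13 /10176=-0.00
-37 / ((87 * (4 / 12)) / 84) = -3108 / 29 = -107.17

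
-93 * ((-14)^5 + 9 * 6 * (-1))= 50022654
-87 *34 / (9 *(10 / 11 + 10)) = -5423 / 180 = -30.13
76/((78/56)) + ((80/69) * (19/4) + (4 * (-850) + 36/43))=-128792096/38571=-3339.09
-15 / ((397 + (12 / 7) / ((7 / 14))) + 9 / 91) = -1365 / 36448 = -0.04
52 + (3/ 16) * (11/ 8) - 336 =-36319/ 128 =-283.74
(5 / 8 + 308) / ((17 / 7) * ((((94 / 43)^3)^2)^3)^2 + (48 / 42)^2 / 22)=28304337966269577540575074425391784765657788782508213002313735997 / 376279976658126014051657746780763526852220793967575550337774081102665136896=0.00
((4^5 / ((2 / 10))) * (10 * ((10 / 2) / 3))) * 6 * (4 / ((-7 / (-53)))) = 108544000 / 7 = 15506285.71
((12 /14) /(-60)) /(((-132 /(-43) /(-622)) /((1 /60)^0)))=13373 /4620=2.89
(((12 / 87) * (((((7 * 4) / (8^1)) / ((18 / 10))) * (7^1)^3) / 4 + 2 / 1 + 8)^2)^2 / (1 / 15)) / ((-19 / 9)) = -131099540158203125 / 994021632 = -131888015.25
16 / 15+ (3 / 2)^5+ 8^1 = 7997 / 480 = 16.66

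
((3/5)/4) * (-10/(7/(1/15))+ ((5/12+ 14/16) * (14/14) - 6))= -807/1120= -0.72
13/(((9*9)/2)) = 26/81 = 0.32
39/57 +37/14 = 885/266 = 3.33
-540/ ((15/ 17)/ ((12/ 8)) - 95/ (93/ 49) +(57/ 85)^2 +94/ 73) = 13243641750/ 1170545857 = 11.31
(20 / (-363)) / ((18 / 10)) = -100 / 3267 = -0.03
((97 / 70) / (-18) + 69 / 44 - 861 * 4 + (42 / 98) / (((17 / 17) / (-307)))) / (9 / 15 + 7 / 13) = -80497222 / 25641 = -3139.39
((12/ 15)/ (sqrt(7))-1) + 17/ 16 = 1/ 16 + 4 * sqrt(7)/ 35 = 0.36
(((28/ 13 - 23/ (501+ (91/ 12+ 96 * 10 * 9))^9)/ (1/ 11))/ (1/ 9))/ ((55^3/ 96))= 5094422248575144509803803228670397465103372200064/ 41405868660139210864755820512455230051362319691125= 0.12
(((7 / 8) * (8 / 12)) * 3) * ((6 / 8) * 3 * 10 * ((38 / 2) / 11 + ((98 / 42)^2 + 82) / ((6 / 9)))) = 920955 / 176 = 5232.70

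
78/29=2.69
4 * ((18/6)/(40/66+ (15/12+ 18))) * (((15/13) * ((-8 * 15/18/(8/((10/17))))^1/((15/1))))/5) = -2640/579241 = -0.00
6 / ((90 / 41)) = 2.73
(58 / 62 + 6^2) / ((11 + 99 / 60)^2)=458000 / 1984279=0.23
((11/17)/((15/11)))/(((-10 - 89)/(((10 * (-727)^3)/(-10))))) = -4226646413/2295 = -1841676.00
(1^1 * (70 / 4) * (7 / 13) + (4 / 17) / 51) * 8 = 850076 / 11271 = 75.42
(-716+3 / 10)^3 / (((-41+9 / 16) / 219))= 160571018515134 / 80875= 1985422176.38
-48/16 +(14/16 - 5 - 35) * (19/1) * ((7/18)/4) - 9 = -48541/576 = -84.27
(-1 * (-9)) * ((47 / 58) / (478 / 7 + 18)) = 2961 / 35032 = 0.08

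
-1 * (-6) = 6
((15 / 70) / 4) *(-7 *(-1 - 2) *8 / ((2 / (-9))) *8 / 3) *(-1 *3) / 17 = 19.06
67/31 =2.16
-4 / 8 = -1 / 2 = -0.50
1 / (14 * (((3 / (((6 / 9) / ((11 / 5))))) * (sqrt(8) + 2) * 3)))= -5 / 4158 + 5 * sqrt(2) / 4158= 0.00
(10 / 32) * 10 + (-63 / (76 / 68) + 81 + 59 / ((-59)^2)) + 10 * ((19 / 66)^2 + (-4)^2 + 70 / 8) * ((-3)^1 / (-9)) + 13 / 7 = 23053444045 / 205089192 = 112.41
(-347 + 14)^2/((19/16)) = 1774224/19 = 93380.21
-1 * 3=-3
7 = 7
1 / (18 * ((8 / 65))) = 65 / 144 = 0.45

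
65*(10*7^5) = 10924550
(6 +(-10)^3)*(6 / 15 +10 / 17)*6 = -500976 / 85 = -5893.84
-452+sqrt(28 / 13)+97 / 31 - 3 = -14008 / 31+2*sqrt(91) / 13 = -450.40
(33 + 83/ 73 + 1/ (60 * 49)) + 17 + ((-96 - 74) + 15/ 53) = -1348826971/ 11374860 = -118.58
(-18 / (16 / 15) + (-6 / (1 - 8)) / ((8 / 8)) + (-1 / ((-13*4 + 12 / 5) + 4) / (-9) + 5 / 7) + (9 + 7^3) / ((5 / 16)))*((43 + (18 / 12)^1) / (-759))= -14204181149 / 218045520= -65.14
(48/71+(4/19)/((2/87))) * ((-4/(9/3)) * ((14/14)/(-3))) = 5896/1349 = 4.37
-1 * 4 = -4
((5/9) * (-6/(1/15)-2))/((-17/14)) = 6440/153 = 42.09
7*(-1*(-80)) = 560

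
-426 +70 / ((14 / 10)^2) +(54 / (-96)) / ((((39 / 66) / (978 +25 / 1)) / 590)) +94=-205156153 / 364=-563615.80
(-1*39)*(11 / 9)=-143 / 3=-47.67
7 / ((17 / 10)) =70 / 17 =4.12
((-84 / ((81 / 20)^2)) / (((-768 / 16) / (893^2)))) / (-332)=-139553575 / 544563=-256.27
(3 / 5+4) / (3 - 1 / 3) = 69 / 40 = 1.72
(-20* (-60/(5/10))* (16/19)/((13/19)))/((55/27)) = 207360/143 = 1450.07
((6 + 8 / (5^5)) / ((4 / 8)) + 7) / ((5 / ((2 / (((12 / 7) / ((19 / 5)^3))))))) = 950513361 / 3906250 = 243.33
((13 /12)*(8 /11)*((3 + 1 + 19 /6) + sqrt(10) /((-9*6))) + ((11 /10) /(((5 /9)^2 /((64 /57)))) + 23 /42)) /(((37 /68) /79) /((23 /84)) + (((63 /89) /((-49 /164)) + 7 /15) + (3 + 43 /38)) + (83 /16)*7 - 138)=-738126210585592 /7198507432750425 + 380258416720*sqrt(10) /2591462675790153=-0.10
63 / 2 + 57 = 177 / 2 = 88.50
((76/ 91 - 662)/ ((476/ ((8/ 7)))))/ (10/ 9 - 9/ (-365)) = -1.40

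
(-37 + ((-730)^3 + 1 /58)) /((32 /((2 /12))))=-22562988145 /11136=-2026130.40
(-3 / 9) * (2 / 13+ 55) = -239 / 13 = -18.38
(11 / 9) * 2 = 22 / 9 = 2.44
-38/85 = -0.45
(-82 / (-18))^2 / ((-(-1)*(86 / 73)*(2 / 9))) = 122713 / 1548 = 79.27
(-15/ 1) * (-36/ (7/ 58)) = 31320/ 7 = 4474.29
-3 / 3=-1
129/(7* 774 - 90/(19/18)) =817/33774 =0.02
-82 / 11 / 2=-41 / 11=-3.73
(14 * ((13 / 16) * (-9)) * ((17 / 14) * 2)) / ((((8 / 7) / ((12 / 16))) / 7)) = -292383 / 256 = -1142.12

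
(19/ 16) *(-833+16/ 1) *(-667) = 10353841/ 16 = 647115.06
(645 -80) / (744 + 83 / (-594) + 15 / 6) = 167805 / 221669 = 0.76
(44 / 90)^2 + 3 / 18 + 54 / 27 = 9743 / 4050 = 2.41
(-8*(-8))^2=4096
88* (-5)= -440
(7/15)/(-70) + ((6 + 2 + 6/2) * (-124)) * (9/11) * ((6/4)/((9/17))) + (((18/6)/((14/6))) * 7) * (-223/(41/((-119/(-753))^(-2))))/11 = -3340.19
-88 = -88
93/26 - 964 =-24971/26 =-960.42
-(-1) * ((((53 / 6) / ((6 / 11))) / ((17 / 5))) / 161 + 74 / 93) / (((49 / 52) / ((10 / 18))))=163853365 / 336757743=0.49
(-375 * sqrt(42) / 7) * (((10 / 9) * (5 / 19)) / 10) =-625 * sqrt(42) / 399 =-10.15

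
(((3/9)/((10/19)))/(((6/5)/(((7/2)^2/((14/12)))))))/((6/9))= 133/16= 8.31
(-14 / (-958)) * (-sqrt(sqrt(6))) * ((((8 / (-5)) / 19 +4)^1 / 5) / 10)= -1302 * 6^(1 / 4) / 1137625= -0.00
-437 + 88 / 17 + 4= -7273 / 17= -427.82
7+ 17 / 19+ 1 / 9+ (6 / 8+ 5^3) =91489 / 684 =133.76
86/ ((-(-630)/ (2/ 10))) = 43/ 1575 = 0.03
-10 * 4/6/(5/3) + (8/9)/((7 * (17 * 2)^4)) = -42094583/10523646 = -4.00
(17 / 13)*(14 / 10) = 119 / 65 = 1.83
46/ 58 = 23/ 29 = 0.79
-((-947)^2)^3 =-721273330206403129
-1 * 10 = -10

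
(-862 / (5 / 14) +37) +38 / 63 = -748439 / 315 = -2376.00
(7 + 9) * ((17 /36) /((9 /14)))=952 /81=11.75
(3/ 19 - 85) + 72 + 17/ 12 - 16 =-6253/ 228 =-27.43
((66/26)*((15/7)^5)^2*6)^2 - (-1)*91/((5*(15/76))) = 977725329606839765638901904304/1011366975322232112675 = 966736460.12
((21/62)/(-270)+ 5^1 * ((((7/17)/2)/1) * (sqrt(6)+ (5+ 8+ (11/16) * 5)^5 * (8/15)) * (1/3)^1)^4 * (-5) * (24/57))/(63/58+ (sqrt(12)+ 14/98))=-7688841344677246447397045940668719294280659355618108647399 * sqrt(3)/1029445881365326224440015131253302886400- 197115358054265562504137569304025031216498463 * sqrt(2)/1407535623209042326185459056640+ 484534796399401555121008113707923598901639079 * sqrt(6)/16890427478508507914225508679680+ 18900156802925842252468600612776802600226842455435646379567/4117783525461304897760060525013211545600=-8346777970515690526.41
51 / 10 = 5.10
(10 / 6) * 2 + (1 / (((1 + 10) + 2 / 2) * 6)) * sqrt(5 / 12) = sqrt(15) / 432 + 10 / 3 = 3.34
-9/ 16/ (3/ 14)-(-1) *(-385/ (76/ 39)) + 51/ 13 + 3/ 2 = -384861/ 1976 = -194.77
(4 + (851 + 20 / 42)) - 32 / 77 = 28217 / 33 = 855.06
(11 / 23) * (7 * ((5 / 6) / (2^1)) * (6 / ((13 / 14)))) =2695 / 299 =9.01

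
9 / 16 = 0.56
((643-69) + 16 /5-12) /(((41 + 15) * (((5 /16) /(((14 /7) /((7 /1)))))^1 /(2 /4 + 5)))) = 62172 /1225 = 50.75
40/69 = 0.58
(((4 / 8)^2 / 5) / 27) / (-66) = -1 / 35640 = -0.00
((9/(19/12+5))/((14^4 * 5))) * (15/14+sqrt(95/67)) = 81/10622024+27 * sqrt(6365)/254169860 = 0.00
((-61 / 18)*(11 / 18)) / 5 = -671 / 1620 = -0.41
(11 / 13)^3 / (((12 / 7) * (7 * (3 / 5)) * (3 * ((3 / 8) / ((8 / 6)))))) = 53240 / 533871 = 0.10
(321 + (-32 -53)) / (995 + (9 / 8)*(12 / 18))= 944 / 3983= 0.24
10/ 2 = 5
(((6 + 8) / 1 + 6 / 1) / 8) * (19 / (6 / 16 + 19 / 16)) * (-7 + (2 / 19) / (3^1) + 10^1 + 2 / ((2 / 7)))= 4576 / 15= 305.07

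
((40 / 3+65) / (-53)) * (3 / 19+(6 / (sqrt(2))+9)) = -13630 / 1007 - 235 * sqrt(2) / 53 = -19.81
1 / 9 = 0.11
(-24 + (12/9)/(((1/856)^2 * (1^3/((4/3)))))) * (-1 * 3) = -3907853.33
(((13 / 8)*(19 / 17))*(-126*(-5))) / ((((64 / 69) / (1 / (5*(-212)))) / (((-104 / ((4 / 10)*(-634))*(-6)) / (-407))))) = -209373255 / 29759006464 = -0.01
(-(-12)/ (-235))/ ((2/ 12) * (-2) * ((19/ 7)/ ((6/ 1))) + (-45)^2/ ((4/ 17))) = -3024/ 509653195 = -0.00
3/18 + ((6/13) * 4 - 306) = -23711/78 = -303.99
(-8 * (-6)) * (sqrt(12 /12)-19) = -864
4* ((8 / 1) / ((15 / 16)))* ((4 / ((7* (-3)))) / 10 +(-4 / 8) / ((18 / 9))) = -14464 / 1575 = -9.18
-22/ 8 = -11/ 4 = -2.75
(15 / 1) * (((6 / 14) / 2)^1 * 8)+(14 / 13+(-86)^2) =675474 / 91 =7422.79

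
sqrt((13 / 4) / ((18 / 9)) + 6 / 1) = sqrt(122) / 4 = 2.76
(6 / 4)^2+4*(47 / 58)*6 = 2517 / 116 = 21.70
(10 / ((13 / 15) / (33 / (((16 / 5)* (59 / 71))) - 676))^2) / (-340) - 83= -88717989508073 / 5120467456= -17326.15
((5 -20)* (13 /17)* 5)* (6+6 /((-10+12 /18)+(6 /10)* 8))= -155025 /578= -268.21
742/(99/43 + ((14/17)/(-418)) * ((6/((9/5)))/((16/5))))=2720688432/8434403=322.57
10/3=3.33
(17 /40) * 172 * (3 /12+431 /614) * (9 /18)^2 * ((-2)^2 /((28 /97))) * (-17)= -201304973 /49120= -4098.23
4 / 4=1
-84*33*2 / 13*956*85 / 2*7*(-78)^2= -737927910720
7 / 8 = 0.88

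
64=64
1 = 1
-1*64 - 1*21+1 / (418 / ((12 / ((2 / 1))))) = -17762 / 209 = -84.99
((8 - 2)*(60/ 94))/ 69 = 60/ 1081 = 0.06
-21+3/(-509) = -10692/509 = -21.01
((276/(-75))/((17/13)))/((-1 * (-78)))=-46/1275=-0.04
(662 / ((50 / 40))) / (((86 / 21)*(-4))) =-6951 / 215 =-32.33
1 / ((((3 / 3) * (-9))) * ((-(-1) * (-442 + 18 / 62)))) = 31 / 123237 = 0.00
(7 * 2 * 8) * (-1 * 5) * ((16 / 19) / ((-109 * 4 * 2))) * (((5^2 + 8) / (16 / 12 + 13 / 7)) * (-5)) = -3880800 / 138757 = -27.97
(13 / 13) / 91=1 / 91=0.01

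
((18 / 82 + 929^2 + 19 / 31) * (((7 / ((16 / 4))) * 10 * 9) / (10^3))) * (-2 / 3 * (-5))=23035449549 / 50840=453096.96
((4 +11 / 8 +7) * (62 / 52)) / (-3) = -1023 / 208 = -4.92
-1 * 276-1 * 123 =-399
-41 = -41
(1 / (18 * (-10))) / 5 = -1 / 900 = -0.00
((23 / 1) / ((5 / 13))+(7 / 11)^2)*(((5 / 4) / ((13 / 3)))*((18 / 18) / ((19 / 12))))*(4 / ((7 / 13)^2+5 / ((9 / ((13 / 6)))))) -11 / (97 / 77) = 62746205173 / 3039753893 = 20.64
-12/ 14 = -6/ 7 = -0.86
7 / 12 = 0.58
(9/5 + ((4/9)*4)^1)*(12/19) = 644/285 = 2.26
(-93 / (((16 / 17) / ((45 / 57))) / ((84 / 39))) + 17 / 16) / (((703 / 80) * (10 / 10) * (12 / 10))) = -15.83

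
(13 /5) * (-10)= -26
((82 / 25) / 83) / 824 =41 / 854900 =0.00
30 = 30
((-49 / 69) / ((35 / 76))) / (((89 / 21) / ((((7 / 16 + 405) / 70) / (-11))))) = 862771 / 4503400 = 0.19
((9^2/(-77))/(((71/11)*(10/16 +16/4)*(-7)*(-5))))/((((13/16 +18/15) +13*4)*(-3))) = 0.00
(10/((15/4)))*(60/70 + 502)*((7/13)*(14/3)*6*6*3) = 4730880/13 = 363913.85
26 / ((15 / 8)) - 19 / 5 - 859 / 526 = 66541 / 7890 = 8.43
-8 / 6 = -4 / 3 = -1.33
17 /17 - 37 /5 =-32 /5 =-6.40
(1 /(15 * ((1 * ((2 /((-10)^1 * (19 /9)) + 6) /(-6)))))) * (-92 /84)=874 /11781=0.07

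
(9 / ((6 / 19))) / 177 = 19 / 118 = 0.16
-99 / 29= -3.41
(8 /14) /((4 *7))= 1 /49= 0.02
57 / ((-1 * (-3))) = 19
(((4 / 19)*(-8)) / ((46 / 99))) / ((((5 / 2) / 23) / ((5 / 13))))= -3168 / 247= -12.83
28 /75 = 0.37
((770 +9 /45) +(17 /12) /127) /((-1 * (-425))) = 5869009 /3238500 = 1.81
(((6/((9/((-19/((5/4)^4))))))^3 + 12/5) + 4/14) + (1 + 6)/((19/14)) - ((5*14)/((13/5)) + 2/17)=-158.86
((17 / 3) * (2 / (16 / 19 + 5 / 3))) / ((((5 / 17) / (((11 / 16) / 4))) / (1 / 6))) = 5491 / 12480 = 0.44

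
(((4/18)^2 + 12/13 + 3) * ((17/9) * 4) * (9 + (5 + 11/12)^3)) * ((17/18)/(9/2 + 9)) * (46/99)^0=451474565681/994857552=453.81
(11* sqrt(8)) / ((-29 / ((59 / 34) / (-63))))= 649* sqrt(2) / 31059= 0.03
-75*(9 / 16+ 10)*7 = -88725 / 16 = -5545.31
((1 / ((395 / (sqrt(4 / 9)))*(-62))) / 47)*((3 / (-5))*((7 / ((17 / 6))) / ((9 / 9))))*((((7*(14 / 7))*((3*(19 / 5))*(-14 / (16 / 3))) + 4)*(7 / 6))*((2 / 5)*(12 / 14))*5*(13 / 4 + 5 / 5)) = -174279 / 57551500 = -0.00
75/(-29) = -75/29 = -2.59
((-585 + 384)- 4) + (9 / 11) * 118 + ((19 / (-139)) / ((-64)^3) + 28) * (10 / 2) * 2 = 171.55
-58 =-58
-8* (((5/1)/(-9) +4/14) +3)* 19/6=-69.16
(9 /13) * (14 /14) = 0.69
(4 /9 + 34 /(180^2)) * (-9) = -7217 /1800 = -4.01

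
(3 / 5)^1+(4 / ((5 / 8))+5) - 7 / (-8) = 103 / 8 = 12.88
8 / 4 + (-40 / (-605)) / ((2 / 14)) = 298 / 121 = 2.46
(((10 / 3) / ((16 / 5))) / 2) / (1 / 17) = 425 / 48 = 8.85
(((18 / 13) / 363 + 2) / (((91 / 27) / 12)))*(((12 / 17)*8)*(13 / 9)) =10893312 / 187187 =58.19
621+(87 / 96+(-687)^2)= 15122909 / 32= 472590.91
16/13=1.23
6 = 6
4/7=0.57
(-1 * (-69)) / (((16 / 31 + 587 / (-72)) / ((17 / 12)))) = -218178 / 17045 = -12.80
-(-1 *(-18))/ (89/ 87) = -1566/ 89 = -17.60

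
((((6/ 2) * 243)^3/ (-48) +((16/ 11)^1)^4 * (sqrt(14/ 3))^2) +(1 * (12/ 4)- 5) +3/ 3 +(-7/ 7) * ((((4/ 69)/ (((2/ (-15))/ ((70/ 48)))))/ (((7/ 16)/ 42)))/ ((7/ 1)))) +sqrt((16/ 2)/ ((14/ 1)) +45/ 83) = -130460675695919/ 16163664 +sqrt(375907)/ 581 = -8071230.55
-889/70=-12.70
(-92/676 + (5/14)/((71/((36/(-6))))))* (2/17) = -27932/1427881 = -0.02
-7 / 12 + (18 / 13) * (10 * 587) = 1267829 / 156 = 8127.11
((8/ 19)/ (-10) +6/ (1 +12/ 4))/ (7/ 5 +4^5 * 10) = 277/ 1945866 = 0.00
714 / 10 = 71.40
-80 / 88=-10 / 11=-0.91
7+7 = 14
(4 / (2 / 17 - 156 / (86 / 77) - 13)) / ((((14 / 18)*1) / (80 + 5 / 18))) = -2112590 / 780633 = -2.71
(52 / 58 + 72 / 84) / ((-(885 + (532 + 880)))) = -356 / 466291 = -0.00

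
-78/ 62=-39/ 31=-1.26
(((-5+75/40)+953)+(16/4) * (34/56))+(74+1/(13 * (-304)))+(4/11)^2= 3435832879/3347344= 1026.44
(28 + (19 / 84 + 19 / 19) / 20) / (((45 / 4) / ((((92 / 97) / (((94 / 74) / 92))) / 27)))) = 3690919756 / 581614425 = 6.35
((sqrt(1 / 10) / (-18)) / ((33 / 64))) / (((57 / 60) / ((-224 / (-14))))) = -0.57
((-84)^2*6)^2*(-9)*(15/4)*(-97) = 5867662913280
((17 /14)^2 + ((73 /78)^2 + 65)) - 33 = 5120201 /149058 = 34.35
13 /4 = 3.25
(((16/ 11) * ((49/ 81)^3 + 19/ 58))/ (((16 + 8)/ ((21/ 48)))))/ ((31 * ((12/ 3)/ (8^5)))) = 60644939264/ 15766260147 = 3.85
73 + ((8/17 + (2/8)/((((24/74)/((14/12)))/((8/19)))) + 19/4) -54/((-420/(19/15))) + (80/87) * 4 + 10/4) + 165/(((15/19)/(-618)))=-1904277089252/14753025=-129077.06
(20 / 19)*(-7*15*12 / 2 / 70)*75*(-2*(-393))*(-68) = 721548000 / 19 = 37976210.53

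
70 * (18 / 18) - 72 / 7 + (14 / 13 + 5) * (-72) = -34382 / 91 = -377.82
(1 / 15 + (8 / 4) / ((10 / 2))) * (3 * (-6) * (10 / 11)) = -84 / 11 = -7.64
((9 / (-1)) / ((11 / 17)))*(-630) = 96390 / 11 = 8762.73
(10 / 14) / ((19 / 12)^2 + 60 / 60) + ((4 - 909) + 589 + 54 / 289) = -315.61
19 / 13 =1.46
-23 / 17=-1.35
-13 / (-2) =13 / 2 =6.50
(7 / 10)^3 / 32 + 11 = 352343 / 32000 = 11.01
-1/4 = -0.25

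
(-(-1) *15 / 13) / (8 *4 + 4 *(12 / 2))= 15 / 728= 0.02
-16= -16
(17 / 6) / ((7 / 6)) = 17 / 7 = 2.43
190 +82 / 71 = 191.15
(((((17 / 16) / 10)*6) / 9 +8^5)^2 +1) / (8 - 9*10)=-61847796507169 / 4723200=-13094469.11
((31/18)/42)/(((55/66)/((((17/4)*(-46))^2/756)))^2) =724550604991/4800902400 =150.92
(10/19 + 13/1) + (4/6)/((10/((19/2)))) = 8071/570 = 14.16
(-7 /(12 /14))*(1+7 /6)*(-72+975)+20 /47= -9011399 /564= -15977.66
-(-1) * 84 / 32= 21 / 8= 2.62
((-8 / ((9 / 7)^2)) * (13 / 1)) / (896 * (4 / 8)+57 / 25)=-127400 / 911817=-0.14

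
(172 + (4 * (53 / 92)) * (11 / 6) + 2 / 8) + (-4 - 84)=24419 / 276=88.47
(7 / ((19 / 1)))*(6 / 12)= 7 / 38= 0.18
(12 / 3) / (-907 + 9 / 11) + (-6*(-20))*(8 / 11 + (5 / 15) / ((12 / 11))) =123.93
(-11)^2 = 121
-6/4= -3/2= -1.50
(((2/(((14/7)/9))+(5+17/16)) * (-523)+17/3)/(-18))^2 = 142775912449/746496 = 191261.46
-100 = -100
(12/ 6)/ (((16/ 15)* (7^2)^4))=15/ 46118408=0.00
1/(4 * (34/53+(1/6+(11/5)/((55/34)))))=3975/34474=0.12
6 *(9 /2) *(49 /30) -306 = -2619 /10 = -261.90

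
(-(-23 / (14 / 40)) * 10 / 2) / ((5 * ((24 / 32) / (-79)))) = -145360 / 21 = -6921.90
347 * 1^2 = 347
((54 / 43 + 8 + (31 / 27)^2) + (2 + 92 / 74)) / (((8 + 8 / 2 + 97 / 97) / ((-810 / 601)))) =-1.43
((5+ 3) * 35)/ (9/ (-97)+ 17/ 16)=12416/ 43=288.74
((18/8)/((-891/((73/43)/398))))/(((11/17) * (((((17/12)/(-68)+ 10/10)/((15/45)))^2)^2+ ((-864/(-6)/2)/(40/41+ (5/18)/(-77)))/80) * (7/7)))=-2807670169600/12714303582298182051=-0.00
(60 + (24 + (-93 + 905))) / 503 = 896 / 503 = 1.78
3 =3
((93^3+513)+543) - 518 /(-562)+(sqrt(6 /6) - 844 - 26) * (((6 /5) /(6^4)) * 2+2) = 803674.31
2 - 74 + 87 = 15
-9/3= -3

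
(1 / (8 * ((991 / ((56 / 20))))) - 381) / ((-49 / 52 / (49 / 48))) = 98168369 / 237840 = 412.75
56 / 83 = 0.67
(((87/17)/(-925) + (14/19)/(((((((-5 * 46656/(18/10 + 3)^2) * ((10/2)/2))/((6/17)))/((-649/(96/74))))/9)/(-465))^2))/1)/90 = 143519914494931/20570658750000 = 6.98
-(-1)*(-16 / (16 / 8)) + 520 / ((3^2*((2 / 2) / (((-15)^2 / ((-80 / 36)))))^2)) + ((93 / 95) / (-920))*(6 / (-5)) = 129418533529 / 218500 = 592304.50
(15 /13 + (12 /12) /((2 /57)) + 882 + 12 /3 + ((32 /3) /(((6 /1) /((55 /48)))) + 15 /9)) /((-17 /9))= -645389 /1326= -486.72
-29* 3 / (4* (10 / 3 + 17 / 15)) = -1305 / 268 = -4.87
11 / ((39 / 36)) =132 / 13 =10.15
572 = 572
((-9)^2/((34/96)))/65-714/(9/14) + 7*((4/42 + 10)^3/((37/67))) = 645528368348/54090855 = 11934.15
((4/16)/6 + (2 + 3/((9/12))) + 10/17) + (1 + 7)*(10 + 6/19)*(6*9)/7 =4986563/7752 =643.26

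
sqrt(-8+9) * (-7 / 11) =-0.64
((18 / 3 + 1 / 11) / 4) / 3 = 67 / 132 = 0.51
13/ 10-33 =-317/ 10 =-31.70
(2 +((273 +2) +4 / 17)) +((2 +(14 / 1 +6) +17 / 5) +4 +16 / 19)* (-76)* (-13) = 2563297 / 85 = 30156.44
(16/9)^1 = 16/9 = 1.78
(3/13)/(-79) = -3/1027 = -0.00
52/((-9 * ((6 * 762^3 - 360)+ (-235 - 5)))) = -13/5973083478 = -0.00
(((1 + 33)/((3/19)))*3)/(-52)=-323/26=-12.42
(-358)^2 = 128164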